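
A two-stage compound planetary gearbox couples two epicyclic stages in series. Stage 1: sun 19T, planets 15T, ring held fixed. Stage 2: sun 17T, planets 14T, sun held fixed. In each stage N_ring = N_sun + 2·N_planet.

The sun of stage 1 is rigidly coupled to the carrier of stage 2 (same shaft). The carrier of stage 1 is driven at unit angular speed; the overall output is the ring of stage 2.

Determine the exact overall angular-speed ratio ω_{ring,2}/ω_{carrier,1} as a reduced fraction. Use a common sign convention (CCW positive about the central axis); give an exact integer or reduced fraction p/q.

Stage 1: N_ring = 19 + 2·15 = 49
Stage 1: 19(ω_s−ω_c) = −49(ω_r−ω_c),  ω_r=0, ω_c=1
Stage 1: ω_s = 1 − (49/19)(0−1) = 68/19
  ⇒ ω_s¹/ω_c¹ = 68/19
Stage 2: N_ring = 17 + 2·14 = 45
Stage 2: 17(ω_s−ω_c) = −45(ω_r−ω_c),  ω_s=0, ω_c=1
Stage 2: ω_r = 1 − (17/45)(0−1) = 62/45
  ⇒ ω_r²/ω_c² = 62/45
Coupling ω_c² = ω_s¹ ⇒ overall = 68/19 × 62/45 = 4216/855

4216/855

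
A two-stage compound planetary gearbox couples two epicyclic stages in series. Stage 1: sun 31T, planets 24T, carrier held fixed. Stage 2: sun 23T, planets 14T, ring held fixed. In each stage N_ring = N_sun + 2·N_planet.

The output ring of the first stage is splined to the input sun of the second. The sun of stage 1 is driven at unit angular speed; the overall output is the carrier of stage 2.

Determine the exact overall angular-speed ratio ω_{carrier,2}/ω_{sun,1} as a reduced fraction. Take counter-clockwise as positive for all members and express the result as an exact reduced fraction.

-713/5846

Stage 1: N_ring = 31 + 2·24 = 79
Stage 1: 31(ω_s−ω_c) = −79(ω_r−ω_c),  ω_c=0, ω_s=1
Stage 1: ω_r = 0 − (31/79)(1−0) = -31/79
  ⇒ ω_r¹/ω_s¹ = -31/79
Stage 2: N_ring = 23 + 2·14 = 51
Stage 2: 23(ω_s−ω_c) = −51(ω_r−ω_c),  ω_r=0, ω_s=1
Stage 2: 23(1−ω_c) = −51(0−ω_c)  ⇒  74ω_c = 23  ⇒  ω_c = 23/74
  ⇒ ω_c²/ω_s² = 23/74
Coupling ω_s² = ω_r¹ ⇒ overall = -31/79 × 23/74 = -713/5846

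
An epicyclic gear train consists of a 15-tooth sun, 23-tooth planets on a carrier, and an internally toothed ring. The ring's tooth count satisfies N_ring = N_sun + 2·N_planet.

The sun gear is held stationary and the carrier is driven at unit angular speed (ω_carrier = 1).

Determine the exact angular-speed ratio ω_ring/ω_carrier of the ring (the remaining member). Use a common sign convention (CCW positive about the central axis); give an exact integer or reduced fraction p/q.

76/61

N_ring = 15 + 2·23 = 61
15(ω_s−ω_c) = −61(ω_r−ω_c),  ω_s=0, ω_c=1
ω_r = 1 − (15/61)(0−1) = 76/61
ω_r/ω_c = 76/61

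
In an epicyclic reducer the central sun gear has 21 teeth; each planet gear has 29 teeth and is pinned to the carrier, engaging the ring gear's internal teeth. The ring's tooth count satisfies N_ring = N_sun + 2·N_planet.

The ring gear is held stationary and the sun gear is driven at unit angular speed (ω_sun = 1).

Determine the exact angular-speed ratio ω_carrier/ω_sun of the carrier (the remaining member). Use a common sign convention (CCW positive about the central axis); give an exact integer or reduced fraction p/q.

21/100

N_ring = 21 + 2·29 = 79
21(ω_s−ω_c) = −79(ω_r−ω_c),  ω_r=0, ω_s=1
21(1−ω_c) = −79(0−ω_c)  ⇒  100ω_c = 21  ⇒  ω_c = 21/100
ω_c/ω_s = 21/100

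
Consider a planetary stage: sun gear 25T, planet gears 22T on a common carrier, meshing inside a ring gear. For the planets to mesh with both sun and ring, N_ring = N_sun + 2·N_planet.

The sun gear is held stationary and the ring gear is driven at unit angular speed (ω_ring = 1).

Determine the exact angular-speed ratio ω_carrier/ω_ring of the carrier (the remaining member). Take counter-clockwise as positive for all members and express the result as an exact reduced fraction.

N_ring = 25 + 2·22 = 69
25(ω_s−ω_c) = −69(ω_r−ω_c),  ω_s=0, ω_r=1
25(0−ω_c) = −69(1−ω_c)  ⇒  94ω_c = 69  ⇒  ω_c = 69/94
ω_c/ω_r = 69/94

69/94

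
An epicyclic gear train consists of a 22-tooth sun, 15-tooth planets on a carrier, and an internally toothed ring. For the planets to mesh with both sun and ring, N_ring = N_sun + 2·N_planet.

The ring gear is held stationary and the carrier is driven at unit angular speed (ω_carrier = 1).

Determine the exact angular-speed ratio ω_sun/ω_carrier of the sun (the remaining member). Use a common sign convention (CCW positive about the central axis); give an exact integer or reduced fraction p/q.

37/11

N_ring = 22 + 2·15 = 52
22(ω_s−ω_c) = −52(ω_r−ω_c),  ω_r=0, ω_c=1
ω_s = 1 − (52/22)(0−1) = 37/11
ω_s/ω_c = 37/11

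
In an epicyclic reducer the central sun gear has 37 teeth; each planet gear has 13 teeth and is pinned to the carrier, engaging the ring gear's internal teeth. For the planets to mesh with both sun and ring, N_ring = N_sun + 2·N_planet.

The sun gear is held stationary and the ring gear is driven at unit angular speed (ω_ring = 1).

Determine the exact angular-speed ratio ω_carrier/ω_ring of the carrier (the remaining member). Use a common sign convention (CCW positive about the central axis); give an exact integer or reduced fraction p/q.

63/100

N_ring = 37 + 2·13 = 63
37(ω_s−ω_c) = −63(ω_r−ω_c),  ω_s=0, ω_r=1
37(0−ω_c) = −63(1−ω_c)  ⇒  100ω_c = 63  ⇒  ω_c = 63/100
ω_c/ω_r = 63/100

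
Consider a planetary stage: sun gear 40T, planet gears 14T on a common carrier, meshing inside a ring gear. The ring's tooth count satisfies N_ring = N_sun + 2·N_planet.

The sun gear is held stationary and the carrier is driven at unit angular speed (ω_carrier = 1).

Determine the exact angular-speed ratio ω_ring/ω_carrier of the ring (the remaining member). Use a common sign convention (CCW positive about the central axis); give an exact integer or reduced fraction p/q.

27/17

N_ring = 40 + 2·14 = 68
40(ω_s−ω_c) = −68(ω_r−ω_c),  ω_s=0, ω_c=1
ω_r = 1 − (40/68)(0−1) = 27/17
ω_r/ω_c = 27/17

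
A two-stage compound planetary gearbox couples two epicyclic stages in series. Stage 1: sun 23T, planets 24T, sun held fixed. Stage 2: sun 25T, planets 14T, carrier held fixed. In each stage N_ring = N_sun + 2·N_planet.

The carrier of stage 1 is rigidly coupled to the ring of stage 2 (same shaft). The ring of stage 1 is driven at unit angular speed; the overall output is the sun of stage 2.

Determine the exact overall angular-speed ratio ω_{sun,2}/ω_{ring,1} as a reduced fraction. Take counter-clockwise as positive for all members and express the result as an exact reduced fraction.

-3763/2350

Stage 1: N_ring = 23 + 2·24 = 71
Stage 1: 23(ω_s−ω_c) = −71(ω_r−ω_c),  ω_s=0, ω_r=1
Stage 1: 23(0−ω_c) = −71(1−ω_c)  ⇒  94ω_c = 71  ⇒  ω_c = 71/94
  ⇒ ω_c¹/ω_r¹ = 71/94
Stage 2: N_ring = 25 + 2·14 = 53
Stage 2: 25(ω_s−ω_c) = −53(ω_r−ω_c),  ω_c=0, ω_r=1
Stage 2: ω_s = 0 − (53/25)(1−0) = -53/25
  ⇒ ω_s²/ω_r² = -53/25
Coupling ω_r² = ω_c¹ ⇒ overall = 71/94 × -53/25 = -3763/2350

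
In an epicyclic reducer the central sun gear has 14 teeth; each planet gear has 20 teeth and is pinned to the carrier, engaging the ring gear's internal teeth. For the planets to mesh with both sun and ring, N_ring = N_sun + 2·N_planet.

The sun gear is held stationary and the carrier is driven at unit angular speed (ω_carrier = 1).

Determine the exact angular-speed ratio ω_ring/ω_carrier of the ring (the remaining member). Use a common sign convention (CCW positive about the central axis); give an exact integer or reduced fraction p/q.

N_ring = 14 + 2·20 = 54
14(ω_s−ω_c) = −54(ω_r−ω_c),  ω_s=0, ω_c=1
ω_r = 1 − (14/54)(0−1) = 34/27
ω_r/ω_c = 34/27

34/27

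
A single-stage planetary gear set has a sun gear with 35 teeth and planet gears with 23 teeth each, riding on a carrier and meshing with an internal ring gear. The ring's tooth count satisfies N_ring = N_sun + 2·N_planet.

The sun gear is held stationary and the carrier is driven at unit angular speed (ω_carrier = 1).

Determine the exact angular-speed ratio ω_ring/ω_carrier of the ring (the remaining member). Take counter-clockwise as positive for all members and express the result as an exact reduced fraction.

116/81

N_ring = 35 + 2·23 = 81
35(ω_s−ω_c) = −81(ω_r−ω_c),  ω_s=0, ω_c=1
ω_r = 1 − (35/81)(0−1) = 116/81
ω_r/ω_c = 116/81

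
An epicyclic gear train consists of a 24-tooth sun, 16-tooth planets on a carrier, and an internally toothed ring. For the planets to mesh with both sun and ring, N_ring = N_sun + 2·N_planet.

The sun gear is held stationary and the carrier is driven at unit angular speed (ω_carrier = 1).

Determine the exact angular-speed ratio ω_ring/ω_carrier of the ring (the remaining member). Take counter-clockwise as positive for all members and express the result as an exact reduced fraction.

10/7

N_ring = 24 + 2·16 = 56
24(ω_s−ω_c) = −56(ω_r−ω_c),  ω_s=0, ω_c=1
ω_r = 1 − (24/56)(0−1) = 10/7
ω_r/ω_c = 10/7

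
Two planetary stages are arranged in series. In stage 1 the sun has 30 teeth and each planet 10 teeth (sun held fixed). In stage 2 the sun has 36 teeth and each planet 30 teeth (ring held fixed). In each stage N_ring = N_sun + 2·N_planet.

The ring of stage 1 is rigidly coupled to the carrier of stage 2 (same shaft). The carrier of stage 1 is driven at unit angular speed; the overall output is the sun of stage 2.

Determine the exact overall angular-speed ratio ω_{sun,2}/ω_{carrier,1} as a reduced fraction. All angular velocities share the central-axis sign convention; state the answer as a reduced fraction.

88/15

Stage 1: N_ring = 30 + 2·10 = 50
Stage 1: 30(ω_s−ω_c) = −50(ω_r−ω_c),  ω_s=0, ω_c=1
Stage 1: ω_r = 1 − (30/50)(0−1) = 8/5
  ⇒ ω_r¹/ω_c¹ = 8/5
Stage 2: N_ring = 36 + 2·30 = 96
Stage 2: 36(ω_s−ω_c) = −96(ω_r−ω_c),  ω_r=0, ω_c=1
Stage 2: ω_s = 1 − (96/36)(0−1) = 11/3
  ⇒ ω_s²/ω_c² = 11/3
Coupling ω_c² = ω_r¹ ⇒ overall = 8/5 × 11/3 = 88/15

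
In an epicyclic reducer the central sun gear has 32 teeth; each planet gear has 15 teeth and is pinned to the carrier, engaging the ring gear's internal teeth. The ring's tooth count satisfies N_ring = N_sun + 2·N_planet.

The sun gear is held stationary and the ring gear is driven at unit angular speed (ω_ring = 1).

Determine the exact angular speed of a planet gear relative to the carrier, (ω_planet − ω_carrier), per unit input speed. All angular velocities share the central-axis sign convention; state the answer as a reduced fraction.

N_ring = 32 + 2·15 = 62
32(ω_s−ω_c) = −62(ω_r−ω_c),  ω_s=0, ω_r=1
32(0−ω_c) = −62(1−ω_c)  ⇒  94ω_c = 62  ⇒  ω_c = 31/47
sun–planet: 32·(0−31/47) = −15·(ω_p−ω_c)  ⇒  ω_p−ω_c = −(32/15)·(-31/47) = 992/705

992/705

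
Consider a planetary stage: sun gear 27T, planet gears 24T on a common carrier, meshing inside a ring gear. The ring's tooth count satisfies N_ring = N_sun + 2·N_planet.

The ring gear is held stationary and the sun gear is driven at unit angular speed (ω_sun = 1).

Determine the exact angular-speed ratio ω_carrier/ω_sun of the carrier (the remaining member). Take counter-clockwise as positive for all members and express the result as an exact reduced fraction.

N_ring = 27 + 2·24 = 75
27(ω_s−ω_c) = −75(ω_r−ω_c),  ω_r=0, ω_s=1
27(1−ω_c) = −75(0−ω_c)  ⇒  102ω_c = 27  ⇒  ω_c = 9/34
ω_c/ω_s = 9/34

9/34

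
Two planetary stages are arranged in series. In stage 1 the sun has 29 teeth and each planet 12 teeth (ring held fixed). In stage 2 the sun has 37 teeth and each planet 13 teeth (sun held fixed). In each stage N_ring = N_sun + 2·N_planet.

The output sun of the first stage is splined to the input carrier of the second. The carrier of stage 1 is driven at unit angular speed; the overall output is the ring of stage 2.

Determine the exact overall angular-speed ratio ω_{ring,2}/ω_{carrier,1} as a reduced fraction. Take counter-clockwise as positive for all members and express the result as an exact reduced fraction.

8200/1827

Stage 1: N_ring = 29 + 2·12 = 53
Stage 1: 29(ω_s−ω_c) = −53(ω_r−ω_c),  ω_r=0, ω_c=1
Stage 1: ω_s = 1 − (53/29)(0−1) = 82/29
  ⇒ ω_s¹/ω_c¹ = 82/29
Stage 2: N_ring = 37 + 2·13 = 63
Stage 2: 37(ω_s−ω_c) = −63(ω_r−ω_c),  ω_s=0, ω_c=1
Stage 2: ω_r = 1 − (37/63)(0−1) = 100/63
  ⇒ ω_r²/ω_c² = 100/63
Coupling ω_c² = ω_s¹ ⇒ overall = 82/29 × 100/63 = 8200/1827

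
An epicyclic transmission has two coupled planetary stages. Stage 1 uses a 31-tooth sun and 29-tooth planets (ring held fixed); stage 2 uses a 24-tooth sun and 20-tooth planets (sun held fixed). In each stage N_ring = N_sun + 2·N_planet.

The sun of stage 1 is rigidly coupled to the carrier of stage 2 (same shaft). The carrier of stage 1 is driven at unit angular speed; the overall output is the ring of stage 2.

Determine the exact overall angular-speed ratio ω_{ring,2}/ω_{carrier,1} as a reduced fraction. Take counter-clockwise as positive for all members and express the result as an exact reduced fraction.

Stage 1: N_ring = 31 + 2·29 = 89
Stage 1: 31(ω_s−ω_c) = −89(ω_r−ω_c),  ω_r=0, ω_c=1
Stage 1: ω_s = 1 − (89/31)(0−1) = 120/31
  ⇒ ω_s¹/ω_c¹ = 120/31
Stage 2: N_ring = 24 + 2·20 = 64
Stage 2: 24(ω_s−ω_c) = −64(ω_r−ω_c),  ω_s=0, ω_c=1
Stage 2: ω_r = 1 − (24/64)(0−1) = 11/8
  ⇒ ω_r²/ω_c² = 11/8
Coupling ω_c² = ω_s¹ ⇒ overall = 120/31 × 11/8 = 165/31

165/31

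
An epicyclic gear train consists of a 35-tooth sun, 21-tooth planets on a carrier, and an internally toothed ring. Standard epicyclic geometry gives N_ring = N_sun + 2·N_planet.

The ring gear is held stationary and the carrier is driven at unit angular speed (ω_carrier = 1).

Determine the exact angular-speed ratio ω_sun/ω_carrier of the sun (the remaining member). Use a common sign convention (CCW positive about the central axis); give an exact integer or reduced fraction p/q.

16/5

N_ring = 35 + 2·21 = 77
35(ω_s−ω_c) = −77(ω_r−ω_c),  ω_r=0, ω_c=1
ω_s = 1 − (77/35)(0−1) = 16/5
ω_s/ω_c = 16/5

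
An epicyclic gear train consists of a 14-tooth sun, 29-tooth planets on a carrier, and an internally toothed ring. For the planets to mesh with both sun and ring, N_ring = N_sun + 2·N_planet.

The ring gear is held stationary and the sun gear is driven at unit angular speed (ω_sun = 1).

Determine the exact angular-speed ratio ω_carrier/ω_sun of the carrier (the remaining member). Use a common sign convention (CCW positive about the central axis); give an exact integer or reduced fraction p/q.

N_ring = 14 + 2·29 = 72
14(ω_s−ω_c) = −72(ω_r−ω_c),  ω_r=0, ω_s=1
14(1−ω_c) = −72(0−ω_c)  ⇒  86ω_c = 14  ⇒  ω_c = 7/43
ω_c/ω_s = 7/43

7/43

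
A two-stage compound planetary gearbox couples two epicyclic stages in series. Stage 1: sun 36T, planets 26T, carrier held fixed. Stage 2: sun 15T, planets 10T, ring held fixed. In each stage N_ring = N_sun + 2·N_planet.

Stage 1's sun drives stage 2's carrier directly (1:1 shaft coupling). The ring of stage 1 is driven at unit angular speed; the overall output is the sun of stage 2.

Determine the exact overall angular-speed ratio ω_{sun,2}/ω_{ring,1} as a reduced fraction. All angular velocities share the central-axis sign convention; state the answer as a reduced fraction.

-220/27

Stage 1: N_ring = 36 + 2·26 = 88
Stage 1: 36(ω_s−ω_c) = −88(ω_r−ω_c),  ω_c=0, ω_r=1
Stage 1: ω_s = 0 − (88/36)(1−0) = -22/9
  ⇒ ω_s¹/ω_r¹ = -22/9
Stage 2: N_ring = 15 + 2·10 = 35
Stage 2: 15(ω_s−ω_c) = −35(ω_r−ω_c),  ω_r=0, ω_c=1
Stage 2: ω_s = 1 − (35/15)(0−1) = 10/3
  ⇒ ω_s²/ω_c² = 10/3
Coupling ω_c² = ω_s¹ ⇒ overall = -22/9 × 10/3 = -220/27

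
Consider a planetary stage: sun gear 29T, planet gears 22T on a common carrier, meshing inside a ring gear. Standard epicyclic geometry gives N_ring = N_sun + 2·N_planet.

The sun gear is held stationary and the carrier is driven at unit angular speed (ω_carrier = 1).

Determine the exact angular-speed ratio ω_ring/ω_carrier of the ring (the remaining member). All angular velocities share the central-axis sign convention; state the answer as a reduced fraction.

102/73

N_ring = 29 + 2·22 = 73
29(ω_s−ω_c) = −73(ω_r−ω_c),  ω_s=0, ω_c=1
ω_r = 1 − (29/73)(0−1) = 102/73
ω_r/ω_c = 102/73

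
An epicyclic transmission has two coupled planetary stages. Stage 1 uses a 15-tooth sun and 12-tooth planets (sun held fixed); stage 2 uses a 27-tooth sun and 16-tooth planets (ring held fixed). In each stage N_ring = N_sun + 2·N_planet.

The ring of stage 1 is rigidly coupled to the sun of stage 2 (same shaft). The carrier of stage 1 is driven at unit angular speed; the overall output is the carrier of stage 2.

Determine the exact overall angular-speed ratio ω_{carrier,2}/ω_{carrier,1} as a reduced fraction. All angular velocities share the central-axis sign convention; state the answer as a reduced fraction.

243/559

Stage 1: N_ring = 15 + 2·12 = 39
Stage 1: 15(ω_s−ω_c) = −39(ω_r−ω_c),  ω_s=0, ω_c=1
Stage 1: ω_r = 1 − (15/39)(0−1) = 18/13
  ⇒ ω_r¹/ω_c¹ = 18/13
Stage 2: N_ring = 27 + 2·16 = 59
Stage 2: 27(ω_s−ω_c) = −59(ω_r−ω_c),  ω_r=0, ω_s=1
Stage 2: 27(1−ω_c) = −59(0−ω_c)  ⇒  86ω_c = 27  ⇒  ω_c = 27/86
  ⇒ ω_c²/ω_s² = 27/86
Coupling ω_s² = ω_r¹ ⇒ overall = 18/13 × 27/86 = 243/559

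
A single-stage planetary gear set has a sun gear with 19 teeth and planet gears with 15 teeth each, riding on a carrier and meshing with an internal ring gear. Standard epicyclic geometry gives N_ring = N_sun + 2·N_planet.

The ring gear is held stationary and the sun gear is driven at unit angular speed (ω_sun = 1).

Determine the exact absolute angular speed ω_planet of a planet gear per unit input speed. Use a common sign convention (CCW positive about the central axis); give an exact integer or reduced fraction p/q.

N_ring = 19 + 2·15 = 49
19(ω_s−ω_c) = −49(ω_r−ω_c),  ω_r=0, ω_s=1
19(1−ω_c) = −49(0−ω_c)  ⇒  68ω_c = 19  ⇒  ω_c = 19/68
sun–planet: 19·(1−19/68) = −15·(ω_p−ω_c)  ⇒  ω_p−ω_c = −(19/15)·(49/68) = -931/1020
ω_p = 19/68 − 931/1020 = -19/30

-19/30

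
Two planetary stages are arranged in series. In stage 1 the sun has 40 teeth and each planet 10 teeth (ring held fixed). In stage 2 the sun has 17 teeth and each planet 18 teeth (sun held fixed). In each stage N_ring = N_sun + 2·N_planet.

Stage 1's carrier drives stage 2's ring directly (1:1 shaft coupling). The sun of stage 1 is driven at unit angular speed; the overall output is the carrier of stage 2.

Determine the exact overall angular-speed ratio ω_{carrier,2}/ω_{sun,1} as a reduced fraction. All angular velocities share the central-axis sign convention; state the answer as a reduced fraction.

53/175

Stage 1: N_ring = 40 + 2·10 = 60
Stage 1: 40(ω_s−ω_c) = −60(ω_r−ω_c),  ω_r=0, ω_s=1
Stage 1: 40(1−ω_c) = −60(0−ω_c)  ⇒  100ω_c = 40  ⇒  ω_c = 2/5
  ⇒ ω_c¹/ω_s¹ = 2/5
Stage 2: N_ring = 17 + 2·18 = 53
Stage 2: 17(ω_s−ω_c) = −53(ω_r−ω_c),  ω_s=0, ω_r=1
Stage 2: 17(0−ω_c) = −53(1−ω_c)  ⇒  70ω_c = 53  ⇒  ω_c = 53/70
  ⇒ ω_c²/ω_r² = 53/70
Coupling ω_r² = ω_c¹ ⇒ overall = 2/5 × 53/70 = 53/175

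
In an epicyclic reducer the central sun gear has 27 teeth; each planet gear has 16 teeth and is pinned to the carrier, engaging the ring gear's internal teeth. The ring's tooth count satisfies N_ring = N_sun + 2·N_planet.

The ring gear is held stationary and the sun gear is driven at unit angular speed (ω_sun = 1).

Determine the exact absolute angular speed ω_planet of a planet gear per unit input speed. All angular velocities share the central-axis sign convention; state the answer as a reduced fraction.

-27/32

N_ring = 27 + 2·16 = 59
27(ω_s−ω_c) = −59(ω_r−ω_c),  ω_r=0, ω_s=1
27(1−ω_c) = −59(0−ω_c)  ⇒  86ω_c = 27  ⇒  ω_c = 27/86
sun–planet: 27·(1−27/86) = −16·(ω_p−ω_c)  ⇒  ω_p−ω_c = −(27/16)·(59/86) = -1593/1376
ω_p = 27/86 − 1593/1376 = -27/32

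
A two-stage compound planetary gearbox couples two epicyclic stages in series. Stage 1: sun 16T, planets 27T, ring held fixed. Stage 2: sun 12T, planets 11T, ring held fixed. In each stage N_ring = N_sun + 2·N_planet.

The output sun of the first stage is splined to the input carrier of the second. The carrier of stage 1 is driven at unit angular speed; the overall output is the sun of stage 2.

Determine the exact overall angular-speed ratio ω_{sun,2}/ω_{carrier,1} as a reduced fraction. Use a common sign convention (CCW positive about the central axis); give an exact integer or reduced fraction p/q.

Stage 1: N_ring = 16 + 2·27 = 70
Stage 1: 16(ω_s−ω_c) = −70(ω_r−ω_c),  ω_r=0, ω_c=1
Stage 1: ω_s = 1 − (70/16)(0−1) = 43/8
  ⇒ ω_s¹/ω_c¹ = 43/8
Stage 2: N_ring = 12 + 2·11 = 34
Stage 2: 12(ω_s−ω_c) = −34(ω_r−ω_c),  ω_r=0, ω_c=1
Stage 2: ω_s = 1 − (34/12)(0−1) = 23/6
  ⇒ ω_s²/ω_c² = 23/6
Coupling ω_c² = ω_s¹ ⇒ overall = 43/8 × 23/6 = 989/48

989/48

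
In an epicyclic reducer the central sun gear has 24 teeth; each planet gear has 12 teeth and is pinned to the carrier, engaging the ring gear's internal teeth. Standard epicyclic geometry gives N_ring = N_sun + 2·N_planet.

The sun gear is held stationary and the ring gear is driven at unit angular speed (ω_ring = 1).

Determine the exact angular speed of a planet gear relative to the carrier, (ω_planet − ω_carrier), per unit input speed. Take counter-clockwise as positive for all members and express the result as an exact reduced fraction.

4/3

N_ring = 24 + 2·12 = 48
24(ω_s−ω_c) = −48(ω_r−ω_c),  ω_s=0, ω_r=1
24(0−ω_c) = −48(1−ω_c)  ⇒  72ω_c = 48  ⇒  ω_c = 2/3
sun–planet: 24·(0−2/3) = −12·(ω_p−ω_c)  ⇒  ω_p−ω_c = −(24/12)·(-2/3) = 4/3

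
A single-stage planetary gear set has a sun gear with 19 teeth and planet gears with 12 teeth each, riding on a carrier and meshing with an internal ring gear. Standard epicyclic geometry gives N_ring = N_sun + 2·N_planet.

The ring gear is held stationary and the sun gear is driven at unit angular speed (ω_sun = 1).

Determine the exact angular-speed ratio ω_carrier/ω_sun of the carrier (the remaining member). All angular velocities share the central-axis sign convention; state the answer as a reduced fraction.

N_ring = 19 + 2·12 = 43
19(ω_s−ω_c) = −43(ω_r−ω_c),  ω_r=0, ω_s=1
19(1−ω_c) = −43(0−ω_c)  ⇒  62ω_c = 19  ⇒  ω_c = 19/62
ω_c/ω_s = 19/62

19/62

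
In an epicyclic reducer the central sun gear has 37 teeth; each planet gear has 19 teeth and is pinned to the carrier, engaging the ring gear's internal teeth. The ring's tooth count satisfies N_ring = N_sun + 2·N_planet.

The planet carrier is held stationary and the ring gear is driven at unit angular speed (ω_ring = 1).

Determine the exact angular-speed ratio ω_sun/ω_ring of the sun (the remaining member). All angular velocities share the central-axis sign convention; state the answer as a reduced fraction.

-75/37

N_ring = 37 + 2·19 = 75
37(ω_s−ω_c) = −75(ω_r−ω_c),  ω_c=0, ω_r=1
ω_s = 0 − (75/37)(1−0) = -75/37
ω_s/ω_r = -75/37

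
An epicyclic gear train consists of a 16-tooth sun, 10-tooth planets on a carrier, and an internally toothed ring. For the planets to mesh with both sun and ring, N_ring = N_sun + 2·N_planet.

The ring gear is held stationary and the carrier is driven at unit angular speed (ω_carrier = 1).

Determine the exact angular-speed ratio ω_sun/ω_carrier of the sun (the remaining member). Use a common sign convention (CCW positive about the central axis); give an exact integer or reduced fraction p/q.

13/4

N_ring = 16 + 2·10 = 36
16(ω_s−ω_c) = −36(ω_r−ω_c),  ω_r=0, ω_c=1
ω_s = 1 − (36/16)(0−1) = 13/4
ω_s/ω_c = 13/4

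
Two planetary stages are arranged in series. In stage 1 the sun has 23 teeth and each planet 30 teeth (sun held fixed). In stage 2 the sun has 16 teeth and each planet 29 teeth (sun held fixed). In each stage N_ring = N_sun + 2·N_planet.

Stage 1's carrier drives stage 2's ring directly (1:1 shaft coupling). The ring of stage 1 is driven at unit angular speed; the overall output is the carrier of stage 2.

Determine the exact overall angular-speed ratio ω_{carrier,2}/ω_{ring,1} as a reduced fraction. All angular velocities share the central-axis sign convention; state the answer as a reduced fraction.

Stage 1: N_ring = 23 + 2·30 = 83
Stage 1: 23(ω_s−ω_c) = −83(ω_r−ω_c),  ω_s=0, ω_r=1
Stage 1: 23(0−ω_c) = −83(1−ω_c)  ⇒  106ω_c = 83  ⇒  ω_c = 83/106
  ⇒ ω_c¹/ω_r¹ = 83/106
Stage 2: N_ring = 16 + 2·29 = 74
Stage 2: 16(ω_s−ω_c) = −74(ω_r−ω_c),  ω_s=0, ω_r=1
Stage 2: 16(0−ω_c) = −74(1−ω_c)  ⇒  90ω_c = 74  ⇒  ω_c = 37/45
  ⇒ ω_c²/ω_r² = 37/45
Coupling ω_r² = ω_c¹ ⇒ overall = 83/106 × 37/45 = 3071/4770

3071/4770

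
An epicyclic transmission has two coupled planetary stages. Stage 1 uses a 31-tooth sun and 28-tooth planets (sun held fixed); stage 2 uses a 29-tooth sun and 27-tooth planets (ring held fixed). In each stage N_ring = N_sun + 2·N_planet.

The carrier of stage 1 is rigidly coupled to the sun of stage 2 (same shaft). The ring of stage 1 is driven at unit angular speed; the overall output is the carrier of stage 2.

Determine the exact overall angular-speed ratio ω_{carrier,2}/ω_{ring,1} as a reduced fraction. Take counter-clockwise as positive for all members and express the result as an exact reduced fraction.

Stage 1: N_ring = 31 + 2·28 = 87
Stage 1: 31(ω_s−ω_c) = −87(ω_r−ω_c),  ω_s=0, ω_r=1
Stage 1: 31(0−ω_c) = −87(1−ω_c)  ⇒  118ω_c = 87  ⇒  ω_c = 87/118
  ⇒ ω_c¹/ω_r¹ = 87/118
Stage 2: N_ring = 29 + 2·27 = 83
Stage 2: 29(ω_s−ω_c) = −83(ω_r−ω_c),  ω_r=0, ω_s=1
Stage 2: 29(1−ω_c) = −83(0−ω_c)  ⇒  112ω_c = 29  ⇒  ω_c = 29/112
  ⇒ ω_c²/ω_s² = 29/112
Coupling ω_s² = ω_c¹ ⇒ overall = 87/118 × 29/112 = 2523/13216

2523/13216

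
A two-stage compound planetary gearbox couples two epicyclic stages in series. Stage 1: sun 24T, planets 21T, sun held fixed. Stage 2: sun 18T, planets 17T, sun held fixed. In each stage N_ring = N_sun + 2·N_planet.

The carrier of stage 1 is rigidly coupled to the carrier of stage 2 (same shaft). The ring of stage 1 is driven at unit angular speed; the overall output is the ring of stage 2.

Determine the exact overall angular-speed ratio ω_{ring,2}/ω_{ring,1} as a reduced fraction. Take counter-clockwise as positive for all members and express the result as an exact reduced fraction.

77/78

Stage 1: N_ring = 24 + 2·21 = 66
Stage 1: 24(ω_s−ω_c) = −66(ω_r−ω_c),  ω_s=0, ω_r=1
Stage 1: 24(0−ω_c) = −66(1−ω_c)  ⇒  90ω_c = 66  ⇒  ω_c = 11/15
  ⇒ ω_c¹/ω_r¹ = 11/15
Stage 2: N_ring = 18 + 2·17 = 52
Stage 2: 18(ω_s−ω_c) = −52(ω_r−ω_c),  ω_s=0, ω_c=1
Stage 2: ω_r = 1 − (18/52)(0−1) = 35/26
  ⇒ ω_r²/ω_c² = 35/26
Coupling ω_c² = ω_c¹ ⇒ overall = 11/15 × 35/26 = 77/78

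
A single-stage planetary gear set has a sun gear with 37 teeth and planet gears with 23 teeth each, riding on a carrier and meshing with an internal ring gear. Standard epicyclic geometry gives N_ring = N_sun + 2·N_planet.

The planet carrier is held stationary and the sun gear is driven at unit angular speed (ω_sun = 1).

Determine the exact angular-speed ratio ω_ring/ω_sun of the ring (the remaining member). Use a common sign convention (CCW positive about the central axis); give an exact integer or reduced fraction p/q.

N_ring = 37 + 2·23 = 83
37(ω_s−ω_c) = −83(ω_r−ω_c),  ω_c=0, ω_s=1
ω_r = 0 − (37/83)(1−0) = -37/83
ω_r/ω_s = -37/83

-37/83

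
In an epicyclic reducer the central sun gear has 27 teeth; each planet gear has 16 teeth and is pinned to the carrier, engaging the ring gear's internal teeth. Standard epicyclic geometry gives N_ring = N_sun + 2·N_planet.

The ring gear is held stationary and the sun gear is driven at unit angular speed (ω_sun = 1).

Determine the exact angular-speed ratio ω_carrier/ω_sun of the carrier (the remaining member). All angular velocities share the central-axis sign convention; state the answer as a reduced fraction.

N_ring = 27 + 2·16 = 59
27(ω_s−ω_c) = −59(ω_r−ω_c),  ω_r=0, ω_s=1
27(1−ω_c) = −59(0−ω_c)  ⇒  86ω_c = 27  ⇒  ω_c = 27/86
ω_c/ω_s = 27/86

27/86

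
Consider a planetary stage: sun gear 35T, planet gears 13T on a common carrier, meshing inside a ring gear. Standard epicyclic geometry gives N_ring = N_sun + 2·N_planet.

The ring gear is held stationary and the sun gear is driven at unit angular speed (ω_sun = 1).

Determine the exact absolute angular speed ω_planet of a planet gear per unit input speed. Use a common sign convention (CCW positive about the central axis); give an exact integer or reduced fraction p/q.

-35/26

N_ring = 35 + 2·13 = 61
35(ω_s−ω_c) = −61(ω_r−ω_c),  ω_r=0, ω_s=1
35(1−ω_c) = −61(0−ω_c)  ⇒  96ω_c = 35  ⇒  ω_c = 35/96
sun–planet: 35·(1−35/96) = −13·(ω_p−ω_c)  ⇒  ω_p−ω_c = −(35/13)·(61/96) = -2135/1248
ω_p = 35/96 − 2135/1248 = -35/26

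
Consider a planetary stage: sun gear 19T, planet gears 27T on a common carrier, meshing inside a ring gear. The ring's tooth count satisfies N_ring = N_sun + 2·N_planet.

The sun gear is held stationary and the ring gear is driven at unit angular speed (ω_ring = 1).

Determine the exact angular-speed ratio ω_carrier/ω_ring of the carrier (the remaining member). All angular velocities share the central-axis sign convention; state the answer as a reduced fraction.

N_ring = 19 + 2·27 = 73
19(ω_s−ω_c) = −73(ω_r−ω_c),  ω_s=0, ω_r=1
19(0−ω_c) = −73(1−ω_c)  ⇒  92ω_c = 73  ⇒  ω_c = 73/92
ω_c/ω_r = 73/92

73/92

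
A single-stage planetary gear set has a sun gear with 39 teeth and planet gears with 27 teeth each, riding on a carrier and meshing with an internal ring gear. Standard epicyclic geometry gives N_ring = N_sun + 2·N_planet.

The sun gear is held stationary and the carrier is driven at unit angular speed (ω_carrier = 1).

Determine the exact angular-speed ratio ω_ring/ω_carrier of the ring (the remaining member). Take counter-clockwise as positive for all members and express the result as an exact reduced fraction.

N_ring = 39 + 2·27 = 93
39(ω_s−ω_c) = −93(ω_r−ω_c),  ω_s=0, ω_c=1
ω_r = 1 − (39/93)(0−1) = 44/31
ω_r/ω_c = 44/31

44/31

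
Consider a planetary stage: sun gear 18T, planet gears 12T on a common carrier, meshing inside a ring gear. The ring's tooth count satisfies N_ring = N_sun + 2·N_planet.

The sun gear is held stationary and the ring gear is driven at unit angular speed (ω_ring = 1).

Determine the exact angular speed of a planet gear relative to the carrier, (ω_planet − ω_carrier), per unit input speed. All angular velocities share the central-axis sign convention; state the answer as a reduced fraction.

21/20

N_ring = 18 + 2·12 = 42
18(ω_s−ω_c) = −42(ω_r−ω_c),  ω_s=0, ω_r=1
18(0−ω_c) = −42(1−ω_c)  ⇒  60ω_c = 42  ⇒  ω_c = 7/10
sun–planet: 18·(0−7/10) = −12·(ω_p−ω_c)  ⇒  ω_p−ω_c = −(18/12)·(-7/10) = 21/20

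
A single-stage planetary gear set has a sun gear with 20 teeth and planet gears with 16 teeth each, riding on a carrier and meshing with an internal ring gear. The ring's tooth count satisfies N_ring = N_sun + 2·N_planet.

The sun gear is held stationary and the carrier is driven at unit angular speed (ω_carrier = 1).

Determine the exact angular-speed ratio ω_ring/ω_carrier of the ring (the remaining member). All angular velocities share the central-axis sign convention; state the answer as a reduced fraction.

18/13

N_ring = 20 + 2·16 = 52
20(ω_s−ω_c) = −52(ω_r−ω_c),  ω_s=0, ω_c=1
ω_r = 1 − (20/52)(0−1) = 18/13
ω_r/ω_c = 18/13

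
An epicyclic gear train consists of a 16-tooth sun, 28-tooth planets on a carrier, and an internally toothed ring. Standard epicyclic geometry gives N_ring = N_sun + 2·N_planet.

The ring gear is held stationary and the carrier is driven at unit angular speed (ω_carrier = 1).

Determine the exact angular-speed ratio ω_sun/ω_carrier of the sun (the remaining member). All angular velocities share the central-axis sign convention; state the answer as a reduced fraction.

11/2

N_ring = 16 + 2·28 = 72
16(ω_s−ω_c) = −72(ω_r−ω_c),  ω_r=0, ω_c=1
ω_s = 1 − (72/16)(0−1) = 11/2
ω_s/ω_c = 11/2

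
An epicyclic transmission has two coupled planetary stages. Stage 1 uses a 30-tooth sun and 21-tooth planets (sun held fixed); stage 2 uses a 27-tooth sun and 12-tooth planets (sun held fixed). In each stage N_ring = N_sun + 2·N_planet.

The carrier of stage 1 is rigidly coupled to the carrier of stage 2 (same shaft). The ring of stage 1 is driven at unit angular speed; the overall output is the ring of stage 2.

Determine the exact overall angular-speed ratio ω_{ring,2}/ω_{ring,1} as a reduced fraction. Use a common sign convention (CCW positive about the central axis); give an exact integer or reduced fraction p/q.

312/289

Stage 1: N_ring = 30 + 2·21 = 72
Stage 1: 30(ω_s−ω_c) = −72(ω_r−ω_c),  ω_s=0, ω_r=1
Stage 1: 30(0−ω_c) = −72(1−ω_c)  ⇒  102ω_c = 72  ⇒  ω_c = 12/17
  ⇒ ω_c¹/ω_r¹ = 12/17
Stage 2: N_ring = 27 + 2·12 = 51
Stage 2: 27(ω_s−ω_c) = −51(ω_r−ω_c),  ω_s=0, ω_c=1
Stage 2: ω_r = 1 − (27/51)(0−1) = 26/17
  ⇒ ω_r²/ω_c² = 26/17
Coupling ω_c² = ω_c¹ ⇒ overall = 12/17 × 26/17 = 312/289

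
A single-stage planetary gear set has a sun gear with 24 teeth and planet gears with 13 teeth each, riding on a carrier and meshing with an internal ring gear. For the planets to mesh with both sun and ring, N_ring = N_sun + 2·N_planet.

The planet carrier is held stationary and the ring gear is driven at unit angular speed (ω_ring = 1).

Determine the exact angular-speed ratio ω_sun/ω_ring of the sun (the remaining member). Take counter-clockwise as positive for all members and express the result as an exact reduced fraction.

N_ring = 24 + 2·13 = 50
24(ω_s−ω_c) = −50(ω_r−ω_c),  ω_c=0, ω_r=1
ω_s = 0 − (50/24)(1−0) = -25/12
ω_s/ω_r = -25/12

-25/12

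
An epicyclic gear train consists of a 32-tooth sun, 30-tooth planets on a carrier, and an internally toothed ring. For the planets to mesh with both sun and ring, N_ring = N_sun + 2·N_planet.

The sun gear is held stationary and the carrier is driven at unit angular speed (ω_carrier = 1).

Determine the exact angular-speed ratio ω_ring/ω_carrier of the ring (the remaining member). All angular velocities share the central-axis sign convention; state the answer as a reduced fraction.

N_ring = 32 + 2·30 = 92
32(ω_s−ω_c) = −92(ω_r−ω_c),  ω_s=0, ω_c=1
ω_r = 1 − (32/92)(0−1) = 31/23
ω_r/ω_c = 31/23

31/23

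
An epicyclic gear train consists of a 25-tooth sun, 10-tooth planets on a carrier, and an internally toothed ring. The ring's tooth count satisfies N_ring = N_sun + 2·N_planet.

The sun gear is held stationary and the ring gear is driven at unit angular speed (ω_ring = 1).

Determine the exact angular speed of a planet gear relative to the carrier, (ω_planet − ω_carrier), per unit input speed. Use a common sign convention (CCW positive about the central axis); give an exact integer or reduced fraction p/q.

45/28

N_ring = 25 + 2·10 = 45
25(ω_s−ω_c) = −45(ω_r−ω_c),  ω_s=0, ω_r=1
25(0−ω_c) = −45(1−ω_c)  ⇒  70ω_c = 45  ⇒  ω_c = 9/14
sun–planet: 25·(0−9/14) = −10·(ω_p−ω_c)  ⇒  ω_p−ω_c = −(25/10)·(-9/14) = 45/28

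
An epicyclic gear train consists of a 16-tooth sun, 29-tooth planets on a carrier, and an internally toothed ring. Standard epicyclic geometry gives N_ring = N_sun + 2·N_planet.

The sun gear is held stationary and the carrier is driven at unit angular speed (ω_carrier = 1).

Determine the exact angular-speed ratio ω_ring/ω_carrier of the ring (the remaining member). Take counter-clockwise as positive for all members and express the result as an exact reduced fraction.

45/37

N_ring = 16 + 2·29 = 74
16(ω_s−ω_c) = −74(ω_r−ω_c),  ω_s=0, ω_c=1
ω_r = 1 − (16/74)(0−1) = 45/37
ω_r/ω_c = 45/37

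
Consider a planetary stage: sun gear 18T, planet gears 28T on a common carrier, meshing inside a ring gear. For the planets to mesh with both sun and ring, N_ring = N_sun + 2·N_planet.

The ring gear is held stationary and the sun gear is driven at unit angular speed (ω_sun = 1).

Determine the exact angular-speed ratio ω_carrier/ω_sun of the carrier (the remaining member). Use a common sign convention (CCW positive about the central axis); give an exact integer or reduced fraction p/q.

N_ring = 18 + 2·28 = 74
18(ω_s−ω_c) = −74(ω_r−ω_c),  ω_r=0, ω_s=1
18(1−ω_c) = −74(0−ω_c)  ⇒  92ω_c = 18  ⇒  ω_c = 9/46
ω_c/ω_s = 9/46

9/46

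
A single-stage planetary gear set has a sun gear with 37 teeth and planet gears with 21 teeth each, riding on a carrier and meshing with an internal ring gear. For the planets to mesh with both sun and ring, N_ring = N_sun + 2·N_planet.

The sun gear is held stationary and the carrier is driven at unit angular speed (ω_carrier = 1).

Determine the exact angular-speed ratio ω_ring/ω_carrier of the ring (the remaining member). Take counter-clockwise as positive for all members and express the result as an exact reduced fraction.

N_ring = 37 + 2·21 = 79
37(ω_s−ω_c) = −79(ω_r−ω_c),  ω_s=0, ω_c=1
ω_r = 1 − (37/79)(0−1) = 116/79
ω_r/ω_c = 116/79

116/79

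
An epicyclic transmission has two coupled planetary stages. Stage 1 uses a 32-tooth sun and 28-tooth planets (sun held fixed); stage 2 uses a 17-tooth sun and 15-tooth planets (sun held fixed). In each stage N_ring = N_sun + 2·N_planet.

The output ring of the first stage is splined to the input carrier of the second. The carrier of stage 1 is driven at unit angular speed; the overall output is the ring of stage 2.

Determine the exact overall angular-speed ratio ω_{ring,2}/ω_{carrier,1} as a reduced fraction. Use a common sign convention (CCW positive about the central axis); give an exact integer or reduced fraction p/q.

Stage 1: N_ring = 32 + 2·28 = 88
Stage 1: 32(ω_s−ω_c) = −88(ω_r−ω_c),  ω_s=0, ω_c=1
Stage 1: ω_r = 1 − (32/88)(0−1) = 15/11
  ⇒ ω_r¹/ω_c¹ = 15/11
Stage 2: N_ring = 17 + 2·15 = 47
Stage 2: 17(ω_s−ω_c) = −47(ω_r−ω_c),  ω_s=0, ω_c=1
Stage 2: ω_r = 1 − (17/47)(0−1) = 64/47
  ⇒ ω_r²/ω_c² = 64/47
Coupling ω_c² = ω_r¹ ⇒ overall = 15/11 × 64/47 = 960/517

960/517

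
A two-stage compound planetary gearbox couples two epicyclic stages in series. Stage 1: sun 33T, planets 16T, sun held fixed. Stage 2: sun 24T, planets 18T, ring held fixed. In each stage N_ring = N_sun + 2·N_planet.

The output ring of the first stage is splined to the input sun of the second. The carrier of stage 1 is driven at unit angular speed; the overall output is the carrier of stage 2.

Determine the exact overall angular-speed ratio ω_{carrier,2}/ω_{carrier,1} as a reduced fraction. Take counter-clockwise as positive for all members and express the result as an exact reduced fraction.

Stage 1: N_ring = 33 + 2·16 = 65
Stage 1: 33(ω_s−ω_c) = −65(ω_r−ω_c),  ω_s=0, ω_c=1
Stage 1: ω_r = 1 − (33/65)(0−1) = 98/65
  ⇒ ω_r¹/ω_c¹ = 98/65
Stage 2: N_ring = 24 + 2·18 = 60
Stage 2: 24(ω_s−ω_c) = −60(ω_r−ω_c),  ω_r=0, ω_s=1
Stage 2: 24(1−ω_c) = −60(0−ω_c)  ⇒  84ω_c = 24  ⇒  ω_c = 2/7
  ⇒ ω_c²/ω_s² = 2/7
Coupling ω_s² = ω_r¹ ⇒ overall = 98/65 × 2/7 = 28/65

28/65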